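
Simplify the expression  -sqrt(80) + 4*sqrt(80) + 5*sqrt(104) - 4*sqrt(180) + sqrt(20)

sqrt(80) = 4*sqrt(5); 4*sqrt(80) = 16*sqrt(5); 5*sqrt(104) = 10*sqrt(26); 4*sqrt(180) = 24*sqrt(5); sqrt(20) = 2*sqrt(5)

-10*sqrt(5) + 10*sqrt(26)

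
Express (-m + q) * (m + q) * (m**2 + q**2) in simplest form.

(q+m)(q-m) = -m**2 + q**2; continue pairing.

-m**4 + q**4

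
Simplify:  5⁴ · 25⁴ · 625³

5^24

5⁴ = 5^4; 25⁴ = 5^8; 625³ = 5^12
Combine exponents: 5^24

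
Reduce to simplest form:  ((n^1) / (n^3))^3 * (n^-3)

n^(-9)

Inside the bracket: (n^-2)
Raise to the power 3: (n^-6)
Multiply by (n^-3): add exponents.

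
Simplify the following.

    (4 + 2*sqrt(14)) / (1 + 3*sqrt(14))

Multiply numerator and denominator by -3*sqrt(14) + 1.
Denominator becomes -125; numerator becomes -80 - 10*sqrt(14).

(2*sqrt(14) + 16)/25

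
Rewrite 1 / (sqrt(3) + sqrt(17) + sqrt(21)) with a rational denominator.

Group as (sqrt(3) + sqrt(17)) + sqrt(21); multiply by (sqrt(3) + sqrt(17)) - sqrt(21), then rationalise the remaining surd.

(-6*sqrt(119) - sqrt(21) + 7*sqrt(17) + 35*sqrt(3))/203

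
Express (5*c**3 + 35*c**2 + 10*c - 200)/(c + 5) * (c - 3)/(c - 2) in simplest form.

5*c**2 + 5*c - 60

Factor: 5*c**3 + 35*c**2 + 10*c - 200 = 5*(c + 4)*(c - 2)*(c + 5)
Cancel the common factors (c + 5), (c - 2).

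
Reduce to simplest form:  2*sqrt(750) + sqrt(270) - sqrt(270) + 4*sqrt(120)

2*sqrt(750) = 10*sqrt(30); sqrt(270) = 3*sqrt(30); sqrt(270) = 3*sqrt(30); 4*sqrt(120) = 8*sqrt(30)
Combine: (10 + 3 - 3 + 8)·sqrt(30) = 18*sqrt(30)

18*sqrt(30)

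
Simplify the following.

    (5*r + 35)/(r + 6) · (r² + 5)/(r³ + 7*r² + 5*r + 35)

5/(r + 6)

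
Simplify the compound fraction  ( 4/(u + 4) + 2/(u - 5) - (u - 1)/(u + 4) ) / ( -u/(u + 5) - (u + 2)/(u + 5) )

Numerator: 4/(u + 4) + 2/(u - 5) - (u - 1)/(u + 4) = (-u² + 12*u - 17)/(u² - u - 20)
Denominator: -u/(u + 5) - (u + 2)/(u + 5) = (-2*u - 2)/(u + 5)
Divide: ((-u² + 12*u - 17)/(u² - u - 20)) · ((u + 5)/(-2*u - 2)) = (u³ - 7*u² - 43*u + 85)/(2*u³ - 42*u - 40)

(u³ - 7*u² - 43*u + 85)/(2*u³ - 42*u - 40)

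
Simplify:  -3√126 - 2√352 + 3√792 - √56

3√126 = 9*√14; 2√352 = 8*√22; 3√792 = 18*√22; √56 = 2*√14

-11*√14 + 10*√22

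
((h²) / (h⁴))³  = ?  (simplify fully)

Inside the bracket: (h^-2)
Raise to the power 3: (h^-6)

h^(-6)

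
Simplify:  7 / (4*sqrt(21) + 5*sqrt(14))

Multiply numerator and denominator by -5*sqrt(14) + 4*sqrt(21).
Denominator becomes -14; numerator becomes -35*sqrt(14) + 28*sqrt(21).

(-4*sqrt(21) + 5*sqrt(14))/2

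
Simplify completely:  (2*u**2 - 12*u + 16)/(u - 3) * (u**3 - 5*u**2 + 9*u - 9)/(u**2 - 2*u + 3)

2*u**2 - 12*u + 16

Factor: 2*u**2 - 12*u + 16 = 2*(u - 2)*(u - 4);  u**3 - 5*u**2 + 9*u - 9 = (u**2 - 2*u + 3)*(u - 3)
Cancel the common factors (u**2 - 2*u + 3), (u - 3).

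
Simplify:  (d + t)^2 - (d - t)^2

4*d*t

Binomially expand both and collect terms in d, t.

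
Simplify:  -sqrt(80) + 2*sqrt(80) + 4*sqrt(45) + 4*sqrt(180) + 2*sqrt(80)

sqrt(80) = 4*sqrt(5); 2*sqrt(80) = 8*sqrt(5); 4*sqrt(45) = 12*sqrt(5); 4*sqrt(180) = 24*sqrt(5); 2*sqrt(80) = 8*sqrt(5)
Combine: (-4 + 8 + 12 + 24 + 8)·sqrt(5) = 48*sqrt(5)

48*sqrt(5)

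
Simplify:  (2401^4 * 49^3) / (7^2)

7^20

2401^4 = 7^16; 49^3 = 7^6; 7^2 = 7^2
Combine exponents: 7^20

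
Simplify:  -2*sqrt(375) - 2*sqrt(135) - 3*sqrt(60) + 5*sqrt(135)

2*sqrt(375) = 10*sqrt(15); 2*sqrt(135) = 6*sqrt(15); 3*sqrt(60) = 6*sqrt(15); 5*sqrt(135) = 15*sqrt(15)
Combine: (-10 - 6 - 6 + 15)·sqrt(15) = -7*sqrt(15)

-7*sqrt(15)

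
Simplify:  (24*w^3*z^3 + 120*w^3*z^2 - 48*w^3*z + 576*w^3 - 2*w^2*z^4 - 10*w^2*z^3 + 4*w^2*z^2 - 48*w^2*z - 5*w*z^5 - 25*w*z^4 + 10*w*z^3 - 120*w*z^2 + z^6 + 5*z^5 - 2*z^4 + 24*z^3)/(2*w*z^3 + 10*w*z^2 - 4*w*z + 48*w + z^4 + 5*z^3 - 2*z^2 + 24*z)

12*w^2 - 7*w*z + z^2

Factor: 24*w^3*z^3 + 120*w^3*z^2 - 48*w^3*z + 576*w^3 - 2*w^2*z^4 - 10*w^2*z^3 + 4*w^2*z^2 - 48*w^2*z - 5*w*z^5 - 25*w*z^4 + 10*w*z^3 - 120*w*z^2 + z^6 + 5*z^5 - 2*z^4 + 24*z^3 = (2*w + z)*(-4*w + z)*(z^2 - z + 4)*(z + 6)*(-3*w + z);  2*w*z^3 + 10*w*z^2 - 4*w*z + 48*w + z^4 + 5*z^3 - 2*z^2 + 24*z = (2*w + z)*(z + 6)*(z^2 - z + 4)
Cancel the common factors (z^2 - z + 4), (2*w + z), (z + 6).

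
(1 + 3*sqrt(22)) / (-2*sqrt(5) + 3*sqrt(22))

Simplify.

(2*sqrt(5) + 3*sqrt(22) + 6*sqrt(110) + 198)/178

Multiply numerator and denominator by 2*sqrt(5) + 3*sqrt(22).
Denominator becomes 178; numerator becomes 2*sqrt(5) + 3*sqrt(22) + 6*sqrt(110) + 198.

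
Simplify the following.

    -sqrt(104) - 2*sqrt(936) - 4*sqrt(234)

-26*sqrt(26)

sqrt(104) = 2*sqrt(26); 2*sqrt(936) = 12*sqrt(26); 4*sqrt(234) = 12*sqrt(26)
Combine: (-2 - 12 - 12)·sqrt(26) = -26*sqrt(26)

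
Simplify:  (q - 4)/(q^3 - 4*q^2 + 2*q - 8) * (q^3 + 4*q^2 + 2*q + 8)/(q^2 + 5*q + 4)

1/(q + 1)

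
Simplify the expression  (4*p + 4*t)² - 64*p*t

16*(p - t)²

Expanding gives 16*p² - 32*p*t + 16*t², a perfect square.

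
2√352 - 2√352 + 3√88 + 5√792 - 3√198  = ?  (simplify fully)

27*√22

2√352 = 8*√22; 2√352 = 8*√22; 3√88 = 6*√22; 5√792 = 30*√22; 3√198 = 9*√22
Combine: (8 - 8 + 6 + 30 - 9)·√22 = 27*√22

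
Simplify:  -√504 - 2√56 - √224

√504 = 6*√14; 2√56 = 4*√14; √224 = 4*√14
Combine: (-6 - 4 - 4)·√14 = -14*√14

-14*√14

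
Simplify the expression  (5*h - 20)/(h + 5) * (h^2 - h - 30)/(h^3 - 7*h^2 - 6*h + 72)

5/(h + 3)

Factor: 5*h - 20 = 5*(h - 4);  h^2 - h - 30 = (h - 6)*(h + 5);  h^3 - 7*h^2 - 6*h + 72 = (h - 6)*(h - 4)*(h + 3)
Cancel the common factors (h + 5), (h - 6), (h - 4).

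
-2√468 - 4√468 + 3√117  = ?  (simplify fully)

2√468 = 12*√13; 4√468 = 24*√13; 3√117 = 9*√13
Combine: (-12 - 24 + 9)·√13 = -27*√13

-27*√13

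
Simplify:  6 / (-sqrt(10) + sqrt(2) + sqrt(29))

Group as (sqrt(2) + sqrt(29)) - sqrt(10); multiply by (sqrt(2) + sqrt(29)) + sqrt(10), then rationalise the remaining surd.

(-222*sqrt(2) - 24*sqrt(145) + 126*sqrt(10) + 102*sqrt(29))/209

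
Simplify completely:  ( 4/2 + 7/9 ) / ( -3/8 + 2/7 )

Numerator: 4/2 + 7/9 = 25/9
Denominator: -3/8 + 2/7 = -5/56
Divide: (25/9) · (-56/5) = -280/9

-280/9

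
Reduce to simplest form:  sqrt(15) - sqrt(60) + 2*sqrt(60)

3*sqrt(15)

sqrt(15) = sqrt(15); sqrt(60) = 2*sqrt(15); 2*sqrt(60) = 4*sqrt(15)
Combine: (1 - 2 + 4)·sqrt(15) = 3*sqrt(15)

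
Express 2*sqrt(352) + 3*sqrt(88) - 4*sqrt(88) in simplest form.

6*sqrt(22)

2*sqrt(352) = 8*sqrt(22); 3*sqrt(88) = 6*sqrt(22); 4*sqrt(88) = 8*sqrt(22)
Combine: (8 + 6 - 8)·sqrt(22) = 6*sqrt(22)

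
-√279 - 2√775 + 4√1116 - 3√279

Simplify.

√279 = 3*√31; 2√775 = 10*√31; 4√1116 = 24*√31; 3√279 = 9*√31
Combine: (-3 - 10 + 24 - 9)·√31 = 2*√31

2*√31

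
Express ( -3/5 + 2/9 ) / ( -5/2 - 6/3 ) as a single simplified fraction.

Numerator: -3/5 + 2/9 = -17/45
Denominator: -5/2 - 6/3 = -9/2
Divide: (-17/45) · (-2/9) = 34/405

34/405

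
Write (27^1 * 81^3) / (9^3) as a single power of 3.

3^9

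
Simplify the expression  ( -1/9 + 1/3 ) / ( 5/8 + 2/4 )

16/81

Numerator: -1/9 + 1/3 = 2/9
Denominator: 5/8 + 2/4 = 9/8
Divide: (2/9) · (8/9) = 16/81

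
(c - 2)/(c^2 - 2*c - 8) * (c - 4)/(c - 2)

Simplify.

1/(c + 2)

Factor: c^2 - 2*c - 8 = (c + 2)*(c - 4)
Cancel the common factors (c - 4), (c - 2).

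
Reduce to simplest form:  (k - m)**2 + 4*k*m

(k + m)**2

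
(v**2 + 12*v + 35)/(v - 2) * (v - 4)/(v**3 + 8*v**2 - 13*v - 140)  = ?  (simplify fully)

1/(v - 2)

Factor: v**2 + 12*v + 35 = (v + 5)*(v + 7);  v**3 + 8*v**2 - 13*v - 140 = (v + 7)*(v - 4)*(v + 5)
Cancel the common factors (v - 4), (v + 5), (v + 7).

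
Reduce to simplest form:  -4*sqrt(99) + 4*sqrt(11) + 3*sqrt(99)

sqrt(11)

4*sqrt(99) = 12*sqrt(11); 4*sqrt(11) = 4*sqrt(11); 3*sqrt(99) = 9*sqrt(11)
Combine: (-12 + 4 + 9)·sqrt(11) = sqrt(11)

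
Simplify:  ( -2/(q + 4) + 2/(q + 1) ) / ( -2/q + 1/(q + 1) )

-6*q/(q² + 6*q + 8)

Numerator: -2/(q + 4) + 2/(q + 1) = 6/(q² + 5*q + 4)
Denominator: -2/q + 1/(q + 1) = (-q - 2)/(q² + q)
Divide: (6/(q² + 5*q + 4)) · ((q² + q)/(-q - 2)) = -6*q/(q² + 6*q + 8)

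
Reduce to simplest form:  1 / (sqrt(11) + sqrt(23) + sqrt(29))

(-2*sqrt(7337) + 5*sqrt(29) + 17*sqrt(23) + 41*sqrt(11))/987

Group as (sqrt(11) + sqrt(29)) + sqrt(23); multiply by (sqrt(11) + sqrt(29)) - sqrt(23), then rationalise the remaining surd.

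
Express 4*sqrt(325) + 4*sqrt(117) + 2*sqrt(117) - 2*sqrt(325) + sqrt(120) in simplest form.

2*sqrt(30) + 28*sqrt(13)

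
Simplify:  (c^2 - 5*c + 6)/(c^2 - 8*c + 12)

(c - 3)/(c - 6)

Factor: c^2 - 5*c + 6 = (c - 3)*(c - 2);  c^2 - 8*c + 12 = (c - 6)*(c - 2)
Cancel the common factor (c - 2).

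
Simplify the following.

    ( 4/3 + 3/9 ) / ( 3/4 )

20/9

Numerator: 4/3 + 3/9 = 5/3
Denominator: 3/4 = 3/4
Divide: (5/3) · (4/3) = 20/9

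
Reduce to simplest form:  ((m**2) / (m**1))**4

m**4

Inside the bracket: m**1
Raise to the power 4: m**4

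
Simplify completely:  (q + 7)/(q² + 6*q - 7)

1/(q - 1)

Factor: q² + 6*q - 7 = (q + 7)·(q - 1)
Cancel the common factor (q + 7).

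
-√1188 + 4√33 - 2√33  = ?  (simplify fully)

-4*√33

√1188 = 6*√33; 4√33 = 4*√33; 2√33 = 2*√33
Combine: (-6 + 4 - 2)·√33 = -4*√33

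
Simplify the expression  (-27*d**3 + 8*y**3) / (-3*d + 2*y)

Apply the difference-of-cubes factorisation and cancel (-3*d + 2*y).

9*d**2 + 6*d*y + 4*y**2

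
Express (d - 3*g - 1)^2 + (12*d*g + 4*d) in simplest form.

(d + 3*g + 1)^2

Expanding gives d^2 + 6*d*g + 2*d + 9*g^2 + 6*g + 1, a perfect square.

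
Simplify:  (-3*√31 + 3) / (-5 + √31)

-13 - 2*√31

Multiply numerator and denominator by -√31 - 5.
Denominator becomes -6; numerator becomes 12*√31 + 78.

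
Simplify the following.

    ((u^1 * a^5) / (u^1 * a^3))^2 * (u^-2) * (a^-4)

Inside the bracket: a^2
Raise to the power 2: a^4
Multiply by (u^-2) * (a^-4): add exponents.

u^(-2)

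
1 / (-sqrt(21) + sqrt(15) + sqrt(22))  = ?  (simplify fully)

(-8*sqrt(21) + 7*sqrt(22) + 14*sqrt(15) + 3*sqrt(770))/532

Group as (sqrt(15) + sqrt(22)) - sqrt(21); multiply by (sqrt(15) + sqrt(22)) + sqrt(21), then rationalise the remaining surd.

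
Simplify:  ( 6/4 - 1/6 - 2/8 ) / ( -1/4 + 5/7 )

7/3

Numerator: 6/4 - 1/6 - 2/8 = 13/12
Denominator: -1/4 + 5/7 = 13/28
Divide: (13/12) · (28/13) = 7/3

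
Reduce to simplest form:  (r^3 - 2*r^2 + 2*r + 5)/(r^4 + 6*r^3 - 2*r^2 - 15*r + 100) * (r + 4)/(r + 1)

1/(r + 5)

Factor: r^3 - 2*r^2 + 2*r + 5 = (r^2 - 3*r + 5)*(r + 1);  r^4 + 6*r^3 - 2*r^2 - 15*r + 100 = (r + 4)*(r^2 - 3*r + 5)*(r + 5)
Cancel the common factors (r^2 - 3*r + 5), (r + 4), (r + 1).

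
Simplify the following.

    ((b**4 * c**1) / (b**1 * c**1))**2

Inside the bracket: b**3
Raise to the power 2: b**6

b**6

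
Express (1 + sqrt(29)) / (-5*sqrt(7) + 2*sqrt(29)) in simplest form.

Multiply numerator and denominator by 2*sqrt(29) + 5*sqrt(7).
Denominator becomes -59; numerator becomes 2*sqrt(29) + 5*sqrt(7) + 58 + 5*sqrt(203).

(-5*sqrt(203) - 58 - 5*sqrt(7) - 2*sqrt(29))/59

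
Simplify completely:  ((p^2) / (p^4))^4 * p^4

p^(-4)

Inside the bracket: (p^-2)
Raise to the power 4: (p^-8)
Multiply by p^4: add exponents.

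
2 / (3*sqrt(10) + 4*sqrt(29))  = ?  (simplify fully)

Multiply numerator and denominator by -3*sqrt(10) + 4*sqrt(29).
Denominator becomes 374; numerator becomes -6*sqrt(10) + 8*sqrt(29).

(-3*sqrt(10) + 4*sqrt(29))/187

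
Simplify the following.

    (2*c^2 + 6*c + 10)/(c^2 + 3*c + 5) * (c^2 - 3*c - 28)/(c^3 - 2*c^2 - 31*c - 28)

2/(c + 1)

Factor: 2*c^2 + 6*c + 10 = 2*(c^2 + 3*c + 5);  c^2 - 3*c - 28 = (c - 7)*(c + 4);  c^3 - 2*c^2 - 31*c - 28 = (c + 4)*(c - 7)*(c + 1)
Cancel the common factors (c^2 + 3*c + 5), (c - 7), (c + 4).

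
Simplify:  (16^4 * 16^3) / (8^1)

2^25

16^4 = 2^16; 16^3 = 2^12; 8^1 = 2^3
Combine exponents: 2^25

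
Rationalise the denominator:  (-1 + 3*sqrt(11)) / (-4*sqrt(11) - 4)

(-17 + 2*sqrt(11))/20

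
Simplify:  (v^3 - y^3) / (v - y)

v^2 + v*y + y^2

v^3 - y^3 = (v - y)(v^2 + v*y + y^2).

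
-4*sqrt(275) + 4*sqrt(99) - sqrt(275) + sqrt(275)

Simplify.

-8*sqrt(11)

4*sqrt(275) = 20*sqrt(11); 4*sqrt(99) = 12*sqrt(11); sqrt(275) = 5*sqrt(11); sqrt(275) = 5*sqrt(11)
Combine: (-20 + 12 - 5 + 5)·sqrt(11) = -8*sqrt(11)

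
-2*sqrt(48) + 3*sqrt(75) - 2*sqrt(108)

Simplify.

-5*sqrt(3)

2*sqrt(48) = 8*sqrt(3); 3*sqrt(75) = 15*sqrt(3); 2*sqrt(108) = 12*sqrt(3)
Combine: (-8 + 15 - 12)·sqrt(3) = -5*sqrt(3)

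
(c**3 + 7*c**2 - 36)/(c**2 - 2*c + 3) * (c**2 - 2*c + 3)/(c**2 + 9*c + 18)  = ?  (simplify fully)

Factor: c**3 + 7*c**2 - 36 = (c - 2)*(c + 3)*(c + 6);  c**2 + 9*c + 18 = (c + 3)*(c + 6)
Cancel the common factors (c**2 - 2*c + 3), (c + 3), (c + 6).

c - 2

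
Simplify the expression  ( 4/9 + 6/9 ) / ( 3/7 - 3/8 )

Numerator: 4/9 + 6/9 = 10/9
Denominator: 3/7 - 3/8 = 3/56
Divide: (10/9) · (56/3) = 560/27

560/27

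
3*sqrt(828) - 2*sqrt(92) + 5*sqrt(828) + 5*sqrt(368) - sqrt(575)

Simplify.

3*sqrt(828) = 18*sqrt(23); 2*sqrt(92) = 4*sqrt(23); 5*sqrt(828) = 30*sqrt(23); 5*sqrt(368) = 20*sqrt(23); sqrt(575) = 5*sqrt(23)
Combine: (18 - 4 + 30 + 20 - 5)·sqrt(23) = 59*sqrt(23)

59*sqrt(23)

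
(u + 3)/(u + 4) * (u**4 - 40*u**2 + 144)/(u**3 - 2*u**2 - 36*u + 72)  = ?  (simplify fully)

Factor: u**4 - 40*u**2 + 144 = (u + 6)*(u + 2)*(u - 6)*(u - 2);  u**3 - 2*u**2 - 36*u + 72 = (u - 2)*(u + 6)*(u - 6)
Cancel the common factors (u - 6), (u + 6), (u - 2).

(u**2 + 5*u + 6)/(u + 4)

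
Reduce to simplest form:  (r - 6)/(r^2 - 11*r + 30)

1/(r - 5)

Factor: r^2 - 11*r + 30 = (r - 5)*(r - 6)
Cancel the common factor (r - 6).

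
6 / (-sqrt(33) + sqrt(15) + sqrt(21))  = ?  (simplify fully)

Group as (sqrt(15) + sqrt(21)) - sqrt(33); multiply by (sqrt(15) + sqrt(21)) + sqrt(33), then rationalise the remaining surd.

(-2*sqrt(33) + 18*sqrt(21) + 26*sqrt(15) + 4*sqrt(1155))/139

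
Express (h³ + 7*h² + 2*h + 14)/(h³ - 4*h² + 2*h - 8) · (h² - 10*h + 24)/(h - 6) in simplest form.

Factor: h³ + 7*h² + 2*h + 14 = (h + 7)·(h² + 2);  h³ - 4*h² + 2*h - 8 = (h² + 2)·(h - 4);  h² - 10*h + 24 = (h - 4)·(h - 6)
Cancel the common factors (h² + 2), (h - 6), (h - 4).

h + 7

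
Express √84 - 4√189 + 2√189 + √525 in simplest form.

√21

√84 = 2*√21; 4√189 = 12*√21; 2√189 = 6*√21; √525 = 5*√21
Combine: (2 - 12 + 6 + 5)·√21 = √21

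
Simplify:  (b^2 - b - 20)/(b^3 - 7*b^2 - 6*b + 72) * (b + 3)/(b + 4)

(b - 5)/(b^2 - 10*b + 24)

Factor: b^2 - b - 20 = (b + 4)*(b - 5);  b^3 - 7*b^2 - 6*b + 72 = (b - 4)*(b - 6)*(b + 3)
Cancel the common factors (b + 3), (b + 4).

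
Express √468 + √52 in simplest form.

√468 = 6*√13; √52 = 2*√13
Combine: (6 + 2)·√13 = 8*√13

8*√13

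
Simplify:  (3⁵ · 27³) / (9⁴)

3^6

3⁵ = 3^5; 27³ = 3^9; 9⁴ = 3^8
Combine exponents: 3^6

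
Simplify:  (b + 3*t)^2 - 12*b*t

(b - 3*t)^2

Expanding gives b^2 - 6*b*t + 9*t^2, a perfect square.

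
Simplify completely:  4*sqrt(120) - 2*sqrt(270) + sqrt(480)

6*sqrt(30)

4*sqrt(120) = 8*sqrt(30); 2*sqrt(270) = 6*sqrt(30); sqrt(480) = 4*sqrt(30)
Combine: (8 - 6 + 4)·sqrt(30) = 6*sqrt(30)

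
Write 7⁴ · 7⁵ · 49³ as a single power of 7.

7⁴ = 7^4; 7⁵ = 7^5; 49³ = 7^6
Combine exponents: 7^15

7^15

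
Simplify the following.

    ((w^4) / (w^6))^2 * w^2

Inside the bracket: (w^-2)
Raise to the power 2: (w^-4)
Multiply by w^2: add exponents.

w^(-2)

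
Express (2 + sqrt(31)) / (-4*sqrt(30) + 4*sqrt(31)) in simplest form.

(2*sqrt(30) + 2*sqrt(31) + sqrt(930) + 31)/4

Multiply numerator and denominator by 4*sqrt(30) + 4*sqrt(31).
Denominator becomes 16; numerator becomes 8*sqrt(30) + 8*sqrt(31) + 4*sqrt(930) + 124.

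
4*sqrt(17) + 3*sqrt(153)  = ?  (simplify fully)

4*sqrt(17) = 4*sqrt(17); 3*sqrt(153) = 9*sqrt(17)
Combine: (4 + 9)·sqrt(17) = 13*sqrt(17)

13*sqrt(17)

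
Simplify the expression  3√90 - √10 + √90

3√90 = 9*√10; √10 = √10; √90 = 3*√10
Combine: (9 - 1 + 3)·√10 = 11*√10

11*√10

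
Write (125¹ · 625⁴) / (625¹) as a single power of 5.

5^15

125¹ = 5^3; 625⁴ = 5^16; 625¹ = 5^4
Combine exponents: 5^15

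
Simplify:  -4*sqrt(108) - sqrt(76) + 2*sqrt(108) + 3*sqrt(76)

4*sqrt(108) = 24*sqrt(3); sqrt(76) = 2*sqrt(19); 2*sqrt(108) = 12*sqrt(3); 3*sqrt(76) = 6*sqrt(19)

-12*sqrt(3) + 4*sqrt(19)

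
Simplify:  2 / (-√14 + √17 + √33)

(-18*√14 - √33 + 15*√17 + √7854)/237

Group as (√17 + √33) - √14; multiply by (√17 + √33) + √14, then rationalise the remaining surd.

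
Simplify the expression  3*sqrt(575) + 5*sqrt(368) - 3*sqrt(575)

3*sqrt(575) = 15*sqrt(23); 5*sqrt(368) = 20*sqrt(23); 3*sqrt(575) = 15*sqrt(23)
Combine: (15 + 20 - 15)·sqrt(23) = 20*sqrt(23)

20*sqrt(23)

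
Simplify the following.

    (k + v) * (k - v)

Pair the conjugate factors: (k+v)(k-v) = k^2 - v^2.

k^2 - v^2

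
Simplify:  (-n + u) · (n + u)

-n² + u²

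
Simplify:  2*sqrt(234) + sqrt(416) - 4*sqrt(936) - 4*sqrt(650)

-34*sqrt(26)

2*sqrt(234) = 6*sqrt(26); sqrt(416) = 4*sqrt(26); 4*sqrt(936) = 24*sqrt(26); 4*sqrt(650) = 20*sqrt(26)
Combine: (6 + 4 - 24 - 20)·sqrt(26) = -34*sqrt(26)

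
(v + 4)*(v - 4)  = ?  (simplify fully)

v**2 - 16

(v)**2 - (4)**2 = v**2 - 16.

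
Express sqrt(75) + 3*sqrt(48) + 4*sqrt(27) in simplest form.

29*sqrt(3)

sqrt(75) = 5*sqrt(3); 3*sqrt(48) = 12*sqrt(3); 4*sqrt(27) = 12*sqrt(3)
Combine: (5 + 12 + 12)·sqrt(3) = 29*sqrt(3)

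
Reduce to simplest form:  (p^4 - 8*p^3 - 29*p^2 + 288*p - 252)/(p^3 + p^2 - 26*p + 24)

Factor: p^4 - 8*p^3 - 29*p^2 + 288*p - 252 = (p - 1)*(p + 6)*(p - 7)*(p - 6);  p^3 + p^2 - 26*p + 24 = (p + 6)*(p - 1)*(p - 4)
Cancel the common factors (p - 1), (p + 6).

(p^2 - 13*p + 42)/(p - 4)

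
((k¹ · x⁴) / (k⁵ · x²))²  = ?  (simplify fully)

Inside the bracket: (k^-4) · x²
Raise to the power 2: (k^-8) · x⁴

x⁴/k⁸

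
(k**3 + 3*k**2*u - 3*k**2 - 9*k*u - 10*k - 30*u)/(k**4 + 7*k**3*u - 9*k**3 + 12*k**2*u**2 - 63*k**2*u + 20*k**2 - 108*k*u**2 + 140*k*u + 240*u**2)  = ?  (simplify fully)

(k + 2)/(k**2 + 4*k*u - 4*k - 16*u)

Factor: k**3 + 3*k**2*u - 3*k**2 - 9*k*u - 10*k - 30*u = (k - 5)*(k + 3*u)*(k + 2);  k**4 + 7*k**3*u - 9*k**3 + 12*k**2*u**2 - 63*k**2*u + 20*k**2 - 108*k*u**2 + 140*k*u + 240*u**2 = (k - 4)*(k + 4*u)*(k + 3*u)*(k - 5)
Cancel the common factors (k - 5), (k + 3*u).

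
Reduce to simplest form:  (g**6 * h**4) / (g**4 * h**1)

Quotient: g**2 * h**3

g**2*h**3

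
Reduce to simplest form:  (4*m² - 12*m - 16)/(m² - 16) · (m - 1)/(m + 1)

Factor: 4*m² - 12*m - 16 = 4·(m - 4)·(m + 1);  m² - 16 = (m - 4)·(m + 4)
Cancel the common factors (m + 1), (m - 4).

(4*m - 4)/(m + 4)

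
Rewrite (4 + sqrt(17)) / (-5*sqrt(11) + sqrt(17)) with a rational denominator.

Multiply numerator and denominator by sqrt(17) + 5*sqrt(11).
Denominator becomes -258; numerator becomes 4*sqrt(17) + 17 + 20*sqrt(11) + 5*sqrt(187).

(-5*sqrt(187) - 20*sqrt(11) - 17 - 4*sqrt(17))/258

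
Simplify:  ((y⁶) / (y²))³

Inside the bracket: y⁴
Raise to the power 3: y^12

y^12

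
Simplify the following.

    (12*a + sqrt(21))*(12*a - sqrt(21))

(12*a)**2 - (sqrt(21))**2 = 144*a**2 - 21.

144*a**2 - 21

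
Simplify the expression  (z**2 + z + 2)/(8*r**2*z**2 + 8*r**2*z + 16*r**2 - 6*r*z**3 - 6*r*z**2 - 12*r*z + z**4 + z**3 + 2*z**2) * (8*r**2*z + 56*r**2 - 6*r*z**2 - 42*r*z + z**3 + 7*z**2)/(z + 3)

(z + 7)/(z + 3)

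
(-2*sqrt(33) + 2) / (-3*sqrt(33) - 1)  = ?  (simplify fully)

Multiply numerator and denominator by -1 + 3*sqrt(33).
Denominator becomes -296; numerator becomes -200 + 8*sqrt(33).

(-sqrt(33) + 25)/37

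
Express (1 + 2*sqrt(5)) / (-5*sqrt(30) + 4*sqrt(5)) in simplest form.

Multiply numerator and denominator by 4*sqrt(5) + 5*sqrt(30).
Denominator becomes -670; numerator becomes 4*sqrt(5) + 5*sqrt(30) + 40 + 50*sqrt(6).

(-50*sqrt(6) - 40 - 5*sqrt(30) - 4*sqrt(5))/670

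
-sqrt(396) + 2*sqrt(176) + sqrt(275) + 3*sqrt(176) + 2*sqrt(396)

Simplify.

sqrt(396) = 6*sqrt(11); 2*sqrt(176) = 8*sqrt(11); sqrt(275) = 5*sqrt(11); 3*sqrt(176) = 12*sqrt(11); 2*sqrt(396) = 12*sqrt(11)
Combine: (-6 + 8 + 5 + 12 + 12)·sqrt(11) = 31*sqrt(11)

31*sqrt(11)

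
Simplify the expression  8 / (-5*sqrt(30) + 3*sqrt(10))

Multiply numerator and denominator by 3*sqrt(10) + 5*sqrt(30).
Denominator becomes -660; numerator becomes 24*sqrt(10) + 40*sqrt(30).

(-10*sqrt(30) - 6*sqrt(10))/165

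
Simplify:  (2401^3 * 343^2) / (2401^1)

2401^3 = 7^12; 343^2 = 7^6; 2401^1 = 7^4
Combine exponents: 7^14

7^14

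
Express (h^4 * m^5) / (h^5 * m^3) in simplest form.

Quotient: (h^-1) * m^2

m^2/h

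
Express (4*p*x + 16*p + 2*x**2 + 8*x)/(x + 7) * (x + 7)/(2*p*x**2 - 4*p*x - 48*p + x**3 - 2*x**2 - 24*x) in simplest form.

2/(x - 6)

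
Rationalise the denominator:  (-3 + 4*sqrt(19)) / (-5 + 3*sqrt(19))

(11*sqrt(19) + 213)/146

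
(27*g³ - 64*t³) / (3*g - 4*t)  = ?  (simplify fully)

(3*g)^3 - (4*t)^3 = (3*g - 4*t)(9*g² + 12*g*t + 16*t²).

9*g² + 12*g*t + 16*t²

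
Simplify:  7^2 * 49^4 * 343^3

7^19

7^2 = 7^2; 49^4 = 7^8; 343^3 = 7^9
Combine exponents: 7^19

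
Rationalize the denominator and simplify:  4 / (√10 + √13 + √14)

(-16*√455 + 36*√14 + 44*√13 + 68*√10)/439

Group as (√10 + √14) + √13; multiply by (√10 + √14) - √13, then rationalise the remaining surd.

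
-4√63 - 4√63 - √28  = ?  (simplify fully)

4√63 = 12*√7; 4√63 = 12*√7; √28 = 2*√7
Combine: (-12 - 12 - 2)·√7 = -26*√7

-26*√7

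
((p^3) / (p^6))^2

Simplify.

p^(-6)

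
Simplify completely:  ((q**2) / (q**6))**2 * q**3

Inside the bracket: (q**-4)
Raise to the power 2: (q**-8)
Multiply by q**3: add exponents.

q**(-5)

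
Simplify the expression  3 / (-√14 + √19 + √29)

(-51*√14 + 6*√29 + 36*√19 + 3*√7714)/524

Group as (√19 + √29) - √14; multiply by (√19 + √29) + √14, then rationalise the remaining surd.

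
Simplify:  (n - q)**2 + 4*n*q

After expansion: n**2 + 2*n*q + q**2 — a perfect-square trinomial.

(n + q)**2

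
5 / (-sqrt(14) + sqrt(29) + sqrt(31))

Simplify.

Group as (sqrt(29) + sqrt(31)) - sqrt(14); multiply by (sqrt(29) + sqrt(31)) + sqrt(14), then rationalise the remaining surd.

(-23*sqrt(14) + 6*sqrt(31) + 8*sqrt(29) + sqrt(12586))/148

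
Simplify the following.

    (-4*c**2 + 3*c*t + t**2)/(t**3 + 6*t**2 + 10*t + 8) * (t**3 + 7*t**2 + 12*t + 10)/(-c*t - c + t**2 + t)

(4*c*t + 20*c + t**2 + 5*t)/(t**2 + 5*t + 4)

Factor: -4*c**2 + 3*c*t + t**2 = (-c + t)*(4*c + t);  t**3 + 6*t**2 + 10*t + 8 = (t + 4)*(t**2 + 2*t + 2);  t**3 + 7*t**2 + 12*t + 10 = (t + 5)*(t**2 + 2*t + 2);  -c*t - c + t**2 + t = (-c + t)*(t + 1)
Cancel the common factors (t**2 + 2*t + 2), (-c + t).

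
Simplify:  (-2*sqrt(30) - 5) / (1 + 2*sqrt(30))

Multiply numerator and denominator by -2*sqrt(30) + 1.
Denominator becomes -119; numerator becomes 8*sqrt(30) + 115.

(-115 - 8*sqrt(30))/119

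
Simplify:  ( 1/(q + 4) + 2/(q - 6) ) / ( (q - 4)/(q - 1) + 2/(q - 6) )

(3*q^2 - q - 2)/(q^3 - 4*q^2 - 10*q + 88)

Numerator: 1/(q + 4) + 2/(q - 6) = (3*q + 2)/(q^2 - 2*q - 24)
Denominator: (q - 4)/(q - 1) + 2/(q - 6) = (q^2 - 8*q + 22)/(q^2 - 7*q + 6)
Divide: ((3*q + 2)/(q^2 - 2*q - 24)) · ((q^2 - 7*q + 6)/(q^2 - 8*q + 22)) = (3*q^2 - q - 2)/(q^3 - 4*q^2 - 10*q + 88)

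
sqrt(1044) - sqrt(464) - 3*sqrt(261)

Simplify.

-7*sqrt(29)

sqrt(1044) = 6*sqrt(29); sqrt(464) = 4*sqrt(29); 3*sqrt(261) = 9*sqrt(29)
Combine: (6 - 4 - 9)·sqrt(29) = -7*sqrt(29)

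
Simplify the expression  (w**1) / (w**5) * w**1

Quotient: (w**-4)
Multiply by w**1: add exponents.

w**(-3)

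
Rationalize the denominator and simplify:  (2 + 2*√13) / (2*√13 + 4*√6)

Multiply numerator and denominator by -4*√6 + 2*√13.
Denominator becomes -44; numerator becomes -8*√78 - 8*√6 + 4*√13 + 52.

(-13 - √13 + 2*√6 + 2*√78)/11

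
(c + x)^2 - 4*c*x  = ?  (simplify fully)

Expanding gives c^2 - 2*c*x + x^2, a perfect square.

(c - x)^2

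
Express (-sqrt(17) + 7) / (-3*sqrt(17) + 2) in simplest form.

(-19*sqrt(17) + 37)/149

Multiply numerator and denominator by 2 + 3*sqrt(17).
Denominator becomes -149; numerator becomes -37 + 19*sqrt(17).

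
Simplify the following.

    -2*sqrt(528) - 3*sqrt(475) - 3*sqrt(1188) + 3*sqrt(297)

-17*sqrt(33) - 15*sqrt(19)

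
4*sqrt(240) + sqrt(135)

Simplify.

19*sqrt(15)

4*sqrt(240) = 16*sqrt(15); sqrt(135) = 3*sqrt(15)
Combine: (16 + 3)·sqrt(15) = 19*sqrt(15)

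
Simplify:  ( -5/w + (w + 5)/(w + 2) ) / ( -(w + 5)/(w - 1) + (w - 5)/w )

(-w³ + w² + 10*w - 10)/(11*w² + 17*w - 10)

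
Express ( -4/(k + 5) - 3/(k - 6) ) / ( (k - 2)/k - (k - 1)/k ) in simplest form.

(7*k^2 - 9*k)/(k^2 - k - 30)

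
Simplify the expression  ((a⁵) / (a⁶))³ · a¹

a^(-2)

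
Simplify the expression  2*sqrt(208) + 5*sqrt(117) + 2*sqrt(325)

33*sqrt(13)

2*sqrt(208) = 8*sqrt(13); 5*sqrt(117) = 15*sqrt(13); 2*sqrt(325) = 10*sqrt(13)
Combine: (8 + 15 + 10)·sqrt(13) = 33*sqrt(13)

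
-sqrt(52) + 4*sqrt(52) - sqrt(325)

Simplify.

sqrt(13)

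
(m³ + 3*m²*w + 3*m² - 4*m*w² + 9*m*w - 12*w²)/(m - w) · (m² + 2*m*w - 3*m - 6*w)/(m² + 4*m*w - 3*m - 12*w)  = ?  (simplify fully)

Factor: m³ + 3*m²*w + 3*m² - 4*m*w² + 9*m*w - 12*w² = (m + 3)·(m - w)·(m + 4*w);  m² + 2*m*w - 3*m - 6*w = (m + 2*w)·(m - 3);  m² + 4*m*w - 3*m - 12*w = (m - 3)·(m + 4*w)
Cancel the common factors (m - w), (m + 4*w), (m - 3).

m² + 2*m*w + 3*m + 6*w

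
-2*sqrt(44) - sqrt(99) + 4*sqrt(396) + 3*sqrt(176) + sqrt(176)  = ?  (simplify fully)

33*sqrt(11)

2*sqrt(44) = 4*sqrt(11); sqrt(99) = 3*sqrt(11); 4*sqrt(396) = 24*sqrt(11); 3*sqrt(176) = 12*sqrt(11); sqrt(176) = 4*sqrt(11)
Combine: (-4 - 3 + 24 + 12 + 4)·sqrt(11) = 33*sqrt(11)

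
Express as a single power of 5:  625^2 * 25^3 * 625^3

625^2 = 5^8; 25^3 = 5^6; 625^3 = 5^12
Combine exponents: 5^26

5^26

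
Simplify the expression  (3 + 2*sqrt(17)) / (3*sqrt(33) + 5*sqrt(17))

(-6*sqrt(561) - 9*sqrt(33) + 15*sqrt(17) + 170)/128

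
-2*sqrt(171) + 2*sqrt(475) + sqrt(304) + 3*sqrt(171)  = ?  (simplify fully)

17*sqrt(19)

2*sqrt(171) = 6*sqrt(19); 2*sqrt(475) = 10*sqrt(19); sqrt(304) = 4*sqrt(19); 3*sqrt(171) = 9*sqrt(19)
Combine: (-6 + 10 + 4 + 9)·sqrt(19) = 17*sqrt(19)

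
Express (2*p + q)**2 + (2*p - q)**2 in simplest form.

8*p**2 + 2*q**2

Binomially expand both and collect terms in (2*p), q.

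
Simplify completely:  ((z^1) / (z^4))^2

z^(-6)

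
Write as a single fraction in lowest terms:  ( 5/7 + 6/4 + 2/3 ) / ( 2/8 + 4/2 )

242/189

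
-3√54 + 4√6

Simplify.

3√54 = 9*√6; 4√6 = 4*√6
Combine: (-9 + 4)·√6 = -5*√6

-5*√6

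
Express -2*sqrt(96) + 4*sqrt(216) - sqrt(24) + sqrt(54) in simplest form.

2*sqrt(96) = 8*sqrt(6); 4*sqrt(216) = 24*sqrt(6); sqrt(24) = 2*sqrt(6); sqrt(54) = 3*sqrt(6)
Combine: (-8 + 24 - 2 + 3)·sqrt(6) = 17*sqrt(6)

17*sqrt(6)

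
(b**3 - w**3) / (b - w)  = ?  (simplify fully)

Apply the difference-of-cubes factorisation and cancel (b - w).

b**2 + b*w + w**2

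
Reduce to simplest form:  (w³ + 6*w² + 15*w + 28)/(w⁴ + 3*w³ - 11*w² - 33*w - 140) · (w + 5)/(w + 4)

Factor: w³ + 6*w² + 15*w + 28 = (w² + 2*w + 7)·(w + 4);  w⁴ + 3*w³ - 11*w² - 33*w - 140 = (w² + 2*w + 7)·(w + 5)·(w - 4)
Cancel the common factors (w² + 2*w + 7), (w + 4), (w + 5).

1/(w - 4)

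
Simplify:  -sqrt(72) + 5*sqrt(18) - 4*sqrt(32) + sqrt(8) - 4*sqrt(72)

-29*sqrt(2)

sqrt(72) = 6*sqrt(2); 5*sqrt(18) = 15*sqrt(2); 4*sqrt(32) = 16*sqrt(2); sqrt(8) = 2*sqrt(2); 4*sqrt(72) = 24*sqrt(2)
Combine: (-6 + 15 - 16 + 2 - 24)·sqrt(2) = -29*sqrt(2)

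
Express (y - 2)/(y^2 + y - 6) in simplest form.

1/(y + 3)

Factor: y^2 + y - 6 = (y + 3)*(y - 2)
Cancel the common factor (y - 2).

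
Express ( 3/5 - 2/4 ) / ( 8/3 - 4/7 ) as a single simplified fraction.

21/440

Numerator: 3/5 - 2/4 = 1/10
Denominator: 8/3 - 4/7 = 44/21
Divide: (1/10) · (21/44) = 21/440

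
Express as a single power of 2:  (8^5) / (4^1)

8^5 = 2^15; 4^1 = 2^2
Combine exponents: 2^13

2^13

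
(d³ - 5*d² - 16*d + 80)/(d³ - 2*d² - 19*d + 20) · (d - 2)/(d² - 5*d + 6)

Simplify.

(d - 4)/(d² - 4*d + 3)

Factor: d³ - 5*d² - 16*d + 80 = (d - 5)·(d + 4)·(d - 4);  d³ - 2*d² - 19*d + 20 = (d + 4)·(d - 5)·(d - 1);  d² - 5*d + 6 = (d - 2)·(d - 3)
Cancel the common factors (d - 2), (d + 4), (d - 5).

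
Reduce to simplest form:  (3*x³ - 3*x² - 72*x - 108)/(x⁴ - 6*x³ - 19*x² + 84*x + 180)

3/(x - 5)

Factor: 3*x³ - 3*x² - 72*x - 108 = 3·(x + 3)·(x - 6)·(x + 2);  x⁴ - 6*x³ - 19*x² + 84*x + 180 = (x + 2)·(x + 3)·(x - 5)·(x - 6)
Cancel the common factors (x + 3), (x + 2), (x - 6).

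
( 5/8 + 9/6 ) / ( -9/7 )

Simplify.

-119/72

Numerator: 5/8 + 9/6 = 17/8
Denominator: -9/7 = -9/7
Divide: (17/8) · (-7/9) = -119/72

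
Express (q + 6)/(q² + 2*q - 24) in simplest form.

1/(q - 4)

Factor: q² + 2*q - 24 = (q + 6)·(q - 4)
Cancel the common factor (q + 6).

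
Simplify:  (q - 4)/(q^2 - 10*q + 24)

1/(q - 6)

Factor: q^2 - 10*q + 24 = (q - 6)*(q - 4)
Cancel the common factor (q - 4).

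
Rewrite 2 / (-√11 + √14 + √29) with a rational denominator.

(-16*√11 - 2*√29 + 13*√14 + √4466)/150

Group as (√14 + √29) - √11; multiply by (√14 + √29) + √11, then rationalise the remaining surd.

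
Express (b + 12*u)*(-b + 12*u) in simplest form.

-b^2 + 144*u^2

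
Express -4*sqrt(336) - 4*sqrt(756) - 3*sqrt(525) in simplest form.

-55*sqrt(21)

4*sqrt(336) = 16*sqrt(21); 4*sqrt(756) = 24*sqrt(21); 3*sqrt(525) = 15*sqrt(21)
Combine: (-16 - 24 - 15)·sqrt(21) = -55*sqrt(21)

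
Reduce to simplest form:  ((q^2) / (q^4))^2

q^(-4)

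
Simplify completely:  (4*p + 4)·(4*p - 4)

(4*p)^2 - (4)^2 = 16*p² - 16.

16*p² - 16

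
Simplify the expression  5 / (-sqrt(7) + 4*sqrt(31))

Multiply numerator and denominator by sqrt(7) + 4*sqrt(31).
Denominator becomes 489; numerator becomes 5*sqrt(7) + 20*sqrt(31).

(5*sqrt(7) + 20*sqrt(31))/489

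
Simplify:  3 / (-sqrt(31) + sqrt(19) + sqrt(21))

Group as (sqrt(19) + sqrt(21)) - sqrt(31); multiply by (sqrt(19) + sqrt(21)) + sqrt(31), then rationalise the remaining surd.

(-9*sqrt(31) + 29*sqrt(21) + 33*sqrt(19) + 2*sqrt(12369))/505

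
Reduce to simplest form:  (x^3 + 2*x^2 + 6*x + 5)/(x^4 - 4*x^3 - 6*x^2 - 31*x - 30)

1/(x - 6)

Factor: x^3 + 2*x^2 + 6*x + 5 = (x + 1)*(x^2 + x + 5);  x^4 - 4*x^3 - 6*x^2 - 31*x - 30 = (x + 1)*(x - 6)*(x^2 + x + 5)
Cancel the common factors (x^2 + x + 5), (x + 1).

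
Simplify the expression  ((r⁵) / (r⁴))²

r²

Inside the bracket: r¹
Raise to the power 2: r²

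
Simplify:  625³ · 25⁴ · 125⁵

5^35

625³ = 5^12; 25⁴ = 5^8; 125⁵ = 5^15
Combine exponents: 5^35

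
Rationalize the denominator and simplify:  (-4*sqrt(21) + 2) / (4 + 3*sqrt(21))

(-260 + 22*sqrt(21))/173

Multiply numerator and denominator by -3*sqrt(21) + 4.
Denominator becomes -173; numerator becomes -22*sqrt(21) + 260.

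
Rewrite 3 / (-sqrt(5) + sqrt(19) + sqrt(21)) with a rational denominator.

(-105*sqrt(5) + 9*sqrt(21) + 21*sqrt(19) + 6*sqrt(1995))/371

Group as (sqrt(19) + sqrt(21)) - sqrt(5); multiply by (sqrt(19) + sqrt(21)) + sqrt(5), then rationalise the remaining surd.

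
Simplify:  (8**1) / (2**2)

2**1

8**1 = 2**3; 2**2 = 2**2
Combine exponents: 2**1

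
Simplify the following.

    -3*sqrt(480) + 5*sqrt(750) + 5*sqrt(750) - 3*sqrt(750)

23*sqrt(30)

3*sqrt(480) = 12*sqrt(30); 5*sqrt(750) = 25*sqrt(30); 5*sqrt(750) = 25*sqrt(30); 3*sqrt(750) = 15*sqrt(30)
Combine: (-12 + 25 + 25 - 15)·sqrt(30) = 23*sqrt(30)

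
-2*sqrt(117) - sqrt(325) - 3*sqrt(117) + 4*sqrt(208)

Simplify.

-4*sqrt(13)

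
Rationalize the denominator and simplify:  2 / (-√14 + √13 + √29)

Group as (√13 + √29) - √14; multiply by (√13 + √29) + √14, then rationalise the remaining surd.

(-14*√14 - √29 + 15*√13 + √5278)/181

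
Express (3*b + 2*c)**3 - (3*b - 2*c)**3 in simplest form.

108*b**2*c + 16*c**3

Only the odd-power cross terms survive.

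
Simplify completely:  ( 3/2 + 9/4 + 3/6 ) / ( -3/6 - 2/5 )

Numerator: 3/2 + 9/4 + 3/6 = 17/4
Denominator: -3/6 - 2/5 = -9/10
Divide: (17/4) · (-10/9) = -85/18

-85/18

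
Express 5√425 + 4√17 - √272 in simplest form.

5√425 = 25*√17; 4√17 = 4*√17; √272 = 4*√17
Combine: (25 + 4 - 4)·√17 = 25*√17

25*√17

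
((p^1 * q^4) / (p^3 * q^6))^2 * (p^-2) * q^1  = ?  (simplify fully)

1/(p^6*q^3)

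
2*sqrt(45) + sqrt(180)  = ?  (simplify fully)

2*sqrt(45) = 6*sqrt(5); sqrt(180) = 6*sqrt(5)
Combine: (6 + 6)·sqrt(5) = 12*sqrt(5)

12*sqrt(5)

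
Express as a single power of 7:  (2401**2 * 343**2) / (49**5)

7**4

2401**2 = 7**8; 343**2 = 7**6; 49**5 = 7**10
Combine exponents: 7**4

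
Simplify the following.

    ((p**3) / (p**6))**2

p**(-6)

Inside the bracket: (p**-3)
Raise to the power 2: (p**-6)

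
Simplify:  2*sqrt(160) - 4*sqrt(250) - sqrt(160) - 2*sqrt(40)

-20*sqrt(10)

2*sqrt(160) = 8*sqrt(10); 4*sqrt(250) = 20*sqrt(10); sqrt(160) = 4*sqrt(10); 2*sqrt(40) = 4*sqrt(10)
Combine: (8 - 20 - 4 - 4)·sqrt(10) = -20*sqrt(10)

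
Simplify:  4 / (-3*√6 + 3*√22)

Multiply numerator and denominator by 3*√6 + 3*√22.
Denominator becomes 144; numerator becomes 12*√6 + 12*√22.

(√6 + √22)/12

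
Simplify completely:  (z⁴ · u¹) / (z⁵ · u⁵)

1/(u⁴*z)

Quotient: (z^-1) · (u^-4)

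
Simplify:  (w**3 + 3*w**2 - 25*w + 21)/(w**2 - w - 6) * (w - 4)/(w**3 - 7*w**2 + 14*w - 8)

(w + 7)/(w**2 - 4)

Factor: w**3 + 3*w**2 - 25*w + 21 = (w - 1)*(w + 7)*(w - 3);  w**2 - w - 6 = (w + 2)*(w - 3);  w**3 - 7*w**2 + 14*w - 8 = (w - 4)*(w - 1)*(w - 2)
Cancel the common factors (w - 1), (w - 4), (w - 3).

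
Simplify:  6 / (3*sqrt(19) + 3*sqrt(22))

(-2*sqrt(19) + 2*sqrt(22))/3

Multiply numerator and denominator by -3*sqrt(22) + 3*sqrt(19).
Denominator becomes -27; numerator becomes -18*sqrt(22) + 18*sqrt(19).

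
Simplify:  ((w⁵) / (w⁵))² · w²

Inside the bracket: 1
Raise to the power 2: 1
Multiply by w²: add exponents.

w²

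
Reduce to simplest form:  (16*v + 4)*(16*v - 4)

256*v^2 - 16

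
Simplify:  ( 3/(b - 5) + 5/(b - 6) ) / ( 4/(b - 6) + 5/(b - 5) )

(8*b - 43)/(9*b - 50)

Numerator: 3/(b - 5) + 5/(b - 6) = (8*b - 43)/(b^2 - 11*b + 30)
Denominator: 4/(b - 6) + 5/(b - 5) = (9*b - 50)/(b^2 - 11*b + 30)
Divide: ((8*b - 43)/(b^2 - 11*b + 30)) · ((b^2 - 11*b + 30)/(9*b - 50)) = (8*b - 43)/(9*b - 50)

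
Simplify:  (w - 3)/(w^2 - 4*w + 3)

Factor: w^2 - 4*w + 3 = (w - 3)*(w - 1)
Cancel the common factor (w - 3).

1/(w - 1)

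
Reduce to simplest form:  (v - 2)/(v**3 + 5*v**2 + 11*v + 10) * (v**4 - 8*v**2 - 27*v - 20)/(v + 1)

(v**2 - 6*v + 8)/(v + 2)

Factor: v**3 + 5*v**2 + 11*v + 10 = (v**2 + 3*v + 5)*(v + 2);  v**4 - 8*v**2 - 27*v - 20 = (v - 4)*(v**2 + 3*v + 5)*(v + 1)
Cancel the common factors (v**2 + 3*v + 5), (v + 1).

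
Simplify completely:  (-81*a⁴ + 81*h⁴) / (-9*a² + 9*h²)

Factor (3*h)^4 - (3*a)^4 and cancel (-9*a² + 9*h²).

9*a² + 9*h²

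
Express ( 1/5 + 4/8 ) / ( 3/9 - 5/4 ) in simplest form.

-42/55

Numerator: 1/5 + 4/8 = 7/10
Denominator: 3/9 - 5/4 = -11/12
Divide: (7/10) · (-12/11) = -42/55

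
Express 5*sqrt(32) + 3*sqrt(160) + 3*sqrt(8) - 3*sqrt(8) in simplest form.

5*sqrt(32) = 20*sqrt(2); 3*sqrt(160) = 12*sqrt(10); 3*sqrt(8) = 6*sqrt(2); 3*sqrt(8) = 6*sqrt(2)

20*sqrt(2) + 12*sqrt(10)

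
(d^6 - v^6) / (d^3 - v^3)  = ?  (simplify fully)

d^3 + v^3

Difference of sixth powers: factor out (d^3 - v^3).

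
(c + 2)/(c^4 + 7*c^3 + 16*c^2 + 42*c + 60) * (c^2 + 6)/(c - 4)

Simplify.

1/(c^2 + c - 20)

Factor: c^4 + 7*c^3 + 16*c^2 + 42*c + 60 = (c^2 + 6)*(c + 2)*(c + 5)
Cancel the common factors (c^2 + 6), (c + 2).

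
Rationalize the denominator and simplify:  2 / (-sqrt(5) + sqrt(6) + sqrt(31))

Group as (sqrt(6) + sqrt(31)) - sqrt(5); multiply by (sqrt(6) + sqrt(31)) + sqrt(5), then rationalise the remaining surd.

(-15*sqrt(6) - sqrt(930) + 16*sqrt(5) + 10*sqrt(31))/70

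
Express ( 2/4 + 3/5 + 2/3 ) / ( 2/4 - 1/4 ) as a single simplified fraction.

Numerator: 2/4 + 3/5 + 2/3 = 53/30
Denominator: 2/4 - 1/4 = 1/4
Divide: (53/30) · (4) = 106/15

106/15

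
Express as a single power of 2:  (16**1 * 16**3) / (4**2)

2**12

16**1 = 2**4; 16**3 = 2**12; 4**2 = 2**4
Combine exponents: 2**12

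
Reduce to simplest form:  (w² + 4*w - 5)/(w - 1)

Factor: w² + 4*w - 5 = (w + 5)·(w - 1)
Cancel the common factor (w - 1).

w + 5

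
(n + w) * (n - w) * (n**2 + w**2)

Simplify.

Pair the conjugate factors: (n+w)(n-w) = n**2 - w**2, then repeat with the next factor.

n**4 - w**4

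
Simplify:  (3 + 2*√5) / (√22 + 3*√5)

(-2*√110 - 3*√22 + 9*√5 + 30)/23

Multiply numerator and denominator by -√22 + 3*√5.
Denominator becomes 23; numerator becomes -2*√110 - 3*√22 + 9*√5 + 30.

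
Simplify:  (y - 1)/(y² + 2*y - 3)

1/(y + 3)

Factor: y² + 2*y - 3 = (y + 3)·(y - 1)
Cancel the common factor (y - 1).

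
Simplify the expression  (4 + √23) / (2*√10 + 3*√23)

(-2*√230 - 8*√10 + 12*√23 + 69)/167

Multiply numerator and denominator by -2*√10 + 3*√23.
Denominator becomes 167; numerator becomes -2*√230 - 8*√10 + 12*√23 + 69.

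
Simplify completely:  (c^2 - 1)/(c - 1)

Factor: c^2 - 1 = (c + 1)*(c - 1)
Cancel the common factor (c - 1).

c + 1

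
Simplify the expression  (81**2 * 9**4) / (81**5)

3**(-4)

81**2 = 3**8; 9**4 = 3**8; 81**5 = 3**20
Combine exponents: 3**(-4)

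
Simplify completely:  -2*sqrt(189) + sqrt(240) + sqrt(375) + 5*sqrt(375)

2*sqrt(189) = 6*sqrt(21); sqrt(240) = 4*sqrt(15); sqrt(375) = 5*sqrt(15); 5*sqrt(375) = 25*sqrt(15)

-6*sqrt(21) + 34*sqrt(15)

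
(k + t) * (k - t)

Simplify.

k^2 - t^2

Pair the conjugate factors: (k+t)(k-t) = k^2 - t^2.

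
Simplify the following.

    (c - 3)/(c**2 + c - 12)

1/(c + 4)

Factor: c**2 + c - 12 = (c - 3)*(c + 4)
Cancel the common factor (c - 3).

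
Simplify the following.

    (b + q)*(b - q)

b^2 - q^2

(b)^2 - (q)^2 = b^2 - q^2.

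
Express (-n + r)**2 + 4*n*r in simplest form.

Expand the square and combine the 4*n*r term.

(n + r)**2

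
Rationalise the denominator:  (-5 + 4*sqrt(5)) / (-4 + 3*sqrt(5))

Multiply numerator and denominator by -3*sqrt(5) - 4.
Denominator becomes -29; numerator becomes -40 - sqrt(5).

(sqrt(5) + 40)/29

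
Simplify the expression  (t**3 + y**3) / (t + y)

t**2 - t*y + y**2

Factor as (a+b)(a**2-ab+b**2) with a=y, b=t.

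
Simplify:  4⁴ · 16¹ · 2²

4⁴ = 2^8; 16¹ = 2^4; 2² = 2^2
Combine exponents: 2^14

2^14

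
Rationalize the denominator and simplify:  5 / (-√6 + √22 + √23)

Group as (√22 + √23) - √6; multiply by (√22 + √23) + √6, then rationalise the remaining surd.

(-195*√6 + 25*√23 + 35*√22 + 20*√759)/503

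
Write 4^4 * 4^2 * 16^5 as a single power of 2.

4^4 = 2^8; 4^2 = 2^4; 16^5 = 2^20
Combine exponents: 2^32

2^32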